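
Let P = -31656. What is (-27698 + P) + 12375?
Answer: -46979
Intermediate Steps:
(-27698 + P) + 12375 = (-27698 - 31656) + 12375 = -59354 + 12375 = -46979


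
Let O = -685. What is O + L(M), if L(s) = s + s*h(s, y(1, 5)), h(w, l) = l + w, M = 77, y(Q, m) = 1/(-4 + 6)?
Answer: 10719/2 ≈ 5359.5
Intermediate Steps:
y(Q, m) = ½ (y(Q, m) = 1/2 = ½)
L(s) = s + s*(½ + s)
O + L(M) = -685 + (½)*77*(3 + 2*77) = -685 + (½)*77*(3 + 154) = -685 + (½)*77*157 = -685 + 12089/2 = 10719/2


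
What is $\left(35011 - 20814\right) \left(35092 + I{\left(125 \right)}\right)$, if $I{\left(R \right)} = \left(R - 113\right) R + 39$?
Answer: $520050307$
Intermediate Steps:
$I{\left(R \right)} = 39 + R \left(-113 + R\right)$ ($I{\left(R \right)} = \left(R - 113\right) R + 39 = \left(-113 + R\right) R + 39 = R \left(-113 + R\right) + 39 = 39 + R \left(-113 + R\right)$)
$\left(35011 - 20814\right) \left(35092 + I{\left(125 \right)}\right) = \left(35011 - 20814\right) \left(35092 + \left(39 + 125^{2} - 14125\right)\right) = 14197 \left(35092 + \left(39 + 15625 - 14125\right)\right) = 14197 \left(35092 + 1539\right) = 14197 \cdot 36631 = 520050307$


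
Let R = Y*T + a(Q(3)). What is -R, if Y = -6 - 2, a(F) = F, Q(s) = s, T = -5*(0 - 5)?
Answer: 197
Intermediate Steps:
T = 25 (T = -5*(-5) = 25)
Y = -8
R = -197 (R = -8*25 + 3 = -200 + 3 = -197)
-R = -1*(-197) = 197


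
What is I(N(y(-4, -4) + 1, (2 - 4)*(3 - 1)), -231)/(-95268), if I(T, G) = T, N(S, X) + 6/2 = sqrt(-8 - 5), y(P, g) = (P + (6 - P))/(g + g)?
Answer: 1/31756 - I*sqrt(13)/95268 ≈ 3.149e-5 - 3.7846e-5*I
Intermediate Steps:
y(P, g) = 3/g (y(P, g) = 6/((2*g)) = 6*(1/(2*g)) = 3/g)
N(S, X) = -3 + I*sqrt(13) (N(S, X) = -3 + sqrt(-8 - 5) = -3 + sqrt(-13) = -3 + I*sqrt(13))
I(N(y(-4, -4) + 1, (2 - 4)*(3 - 1)), -231)/(-95268) = (-3 + I*sqrt(13))/(-95268) = (-3 + I*sqrt(13))*(-1/95268) = 1/31756 - I*sqrt(13)/95268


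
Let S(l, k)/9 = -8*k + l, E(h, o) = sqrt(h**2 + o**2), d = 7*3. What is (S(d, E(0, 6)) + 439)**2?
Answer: 38416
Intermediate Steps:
d = 21
S(l, k) = -72*k + 9*l (S(l, k) = 9*(-8*k + l) = 9*(l - 8*k) = -72*k + 9*l)
(S(d, E(0, 6)) + 439)**2 = ((-72*sqrt(0**2 + 6**2) + 9*21) + 439)**2 = ((-72*sqrt(0 + 36) + 189) + 439)**2 = ((-72*sqrt(36) + 189) + 439)**2 = ((-72*6 + 189) + 439)**2 = ((-432 + 189) + 439)**2 = (-243 + 439)**2 = 196**2 = 38416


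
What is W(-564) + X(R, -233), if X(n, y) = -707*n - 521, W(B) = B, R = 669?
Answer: -474068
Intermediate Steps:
X(n, y) = -521 - 707*n
W(-564) + X(R, -233) = -564 + (-521 - 707*669) = -564 + (-521 - 472983) = -564 - 473504 = -474068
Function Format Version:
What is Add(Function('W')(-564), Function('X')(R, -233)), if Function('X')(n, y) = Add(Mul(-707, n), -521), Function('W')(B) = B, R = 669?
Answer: -474068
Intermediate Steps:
Function('X')(n, y) = Add(-521, Mul(-707, n))
Add(Function('W')(-564), Function('X')(R, -233)) = Add(-564, Add(-521, Mul(-707, 669))) = Add(-564, Add(-521, -472983)) = Add(-564, -473504) = -474068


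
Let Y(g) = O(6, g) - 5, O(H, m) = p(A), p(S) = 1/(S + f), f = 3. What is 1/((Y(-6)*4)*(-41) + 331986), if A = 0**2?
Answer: 3/998254 ≈ 3.0052e-6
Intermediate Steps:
A = 0
p(S) = 1/(3 + S) (p(S) = 1/(S + 3) = 1/(3 + S))
O(H, m) = 1/3 (O(H, m) = 1/(3 + 0) = 1/3)
Y(g) = -14/3 (Y(g) = 1/3 - 5 = -14/3)
1/((Y(-6)*4)*(-41) + 331986) = 1/(-14/3*4*(-41) + 331986) = 1/(-56/3*(-41) + 331986) = 1/(2296/3 + 331986) = 1/(998254/3) = 3/998254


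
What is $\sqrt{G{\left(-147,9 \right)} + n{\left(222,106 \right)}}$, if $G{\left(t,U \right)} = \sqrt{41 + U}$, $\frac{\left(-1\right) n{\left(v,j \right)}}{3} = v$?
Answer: $\sqrt{-666 + 5 \sqrt{2}} \approx 25.67 i$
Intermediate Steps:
$n{\left(v,j \right)} = - 3 v$
$\sqrt{G{\left(-147,9 \right)} + n{\left(222,106 \right)}} = \sqrt{\sqrt{41 + 9} - 666} = \sqrt{\sqrt{50} - 666} = \sqrt{5 \sqrt{2} - 666} = \sqrt{-666 + 5 \sqrt{2}}$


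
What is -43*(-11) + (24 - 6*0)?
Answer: 497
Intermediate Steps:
-43*(-11) + (24 - 6*0) = 473 + (24 - 1*0) = 473 + (24 + 0) = 473 + 24 = 497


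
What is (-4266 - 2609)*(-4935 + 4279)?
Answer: 4510000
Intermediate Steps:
(-4266 - 2609)*(-4935 + 4279) = -6875*(-656) = 4510000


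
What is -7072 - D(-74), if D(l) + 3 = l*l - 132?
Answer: -12413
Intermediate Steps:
D(l) = -135 + l**2 (D(l) = -3 + (l*l - 132) = -3 + (l**2 - 132) = -3 + (-132 + l**2) = -135 + l**2)
-7072 - D(-74) = -7072 - (-135 + (-74)**2) = -7072 - (-135 + 5476) = -7072 - 1*5341 = -7072 - 5341 = -12413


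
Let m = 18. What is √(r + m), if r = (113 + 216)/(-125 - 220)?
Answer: √2028945/345 ≈ 4.1287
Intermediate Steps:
r = -329/345 (r = 329/(-345) = 329*(-1/345) = -329/345 ≈ -0.95362)
√(r + m) = √(-329/345 + 18) = √(5881/345) = √2028945/345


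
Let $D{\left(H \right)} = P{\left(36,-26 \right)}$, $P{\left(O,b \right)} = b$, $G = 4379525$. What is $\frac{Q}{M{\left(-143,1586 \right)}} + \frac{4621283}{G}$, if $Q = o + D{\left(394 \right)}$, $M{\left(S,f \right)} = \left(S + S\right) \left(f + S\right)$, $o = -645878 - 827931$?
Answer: $\frac{760171952719}{164311018950} \approx 4.6264$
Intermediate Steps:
$o = -1473809$
$D{\left(H \right)} = -26$
$M{\left(S,f \right)} = 2 S \left(S + f\right)$
$Q = -1473835$ ($Q = -1473809 - 26 = -1473835$)
$\frac{Q}{M{\left(-143,1586 \right)}} + \frac{4621283}{G} = - \frac{1473835}{2 \left(-143\right) \left(-143 + 1586\right)} + \frac{4621283}{4379525} = - \frac{1473835}{2 \left(-143\right) 1443} + 4621283 \cdot \frac{1}{4379525} = - \frac{1473835}{-412698} + \frac{4621283}{4379525} = \left(-1473835\right) \left(- \frac{1}{412698}\right) + \frac{4621283}{4379525} = \frac{133985}{37518} + \frac{4621283}{4379525} = \frac{760171952719}{164311018950}$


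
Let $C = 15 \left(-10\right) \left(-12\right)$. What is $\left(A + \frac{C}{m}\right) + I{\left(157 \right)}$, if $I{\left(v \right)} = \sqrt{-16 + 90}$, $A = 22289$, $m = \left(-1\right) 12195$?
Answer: $\frac{6040279}{271} + \sqrt{74} \approx 22297.0$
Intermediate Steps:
$C = 1800$ ($C = \left(-150\right) \left(-12\right) = 1800$)
$m = -12195$
$I{\left(v \right)} = \sqrt{74}$
$\left(A + \frac{C}{m}\right) + I{\left(157 \right)} = \left(22289 + \frac{1800}{-12195}\right) + \sqrt{74} = \left(22289 + 1800 \left(- \frac{1}{12195}\right)\right) + \sqrt{74} = \left(22289 - \frac{40}{271}\right) + \sqrt{74} = \frac{6040279}{271} + \sqrt{74}$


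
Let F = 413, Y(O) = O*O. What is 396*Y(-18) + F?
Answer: 128717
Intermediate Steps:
Y(O) = O**2
396*Y(-18) + F = 396*(-18)**2 + 413 = 396*324 + 413 = 128304 + 413 = 128717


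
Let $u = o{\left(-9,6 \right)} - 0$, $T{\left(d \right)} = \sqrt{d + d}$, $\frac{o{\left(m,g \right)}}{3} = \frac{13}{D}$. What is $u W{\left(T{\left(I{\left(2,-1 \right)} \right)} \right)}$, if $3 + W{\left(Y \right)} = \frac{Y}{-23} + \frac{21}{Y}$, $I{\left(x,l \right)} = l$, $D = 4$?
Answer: $- \frac{117}{4} - \frac{18915 i \sqrt{2}}{184} \approx -29.25 - 145.38 i$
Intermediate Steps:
$o{\left(m,g \right)} = \frac{39}{4}$ ($o{\left(m,g \right)} = 3 \cdot \frac{13}{4} = \frac{39}{4}$)
$T{\left(d \right)} = \sqrt{2} \sqrt{d}$ ($T{\left(d \right)} = \sqrt{2 d} = \sqrt{2} \sqrt{d}$)
$u = \frac{39}{4}$ ($u = \frac{39}{4} - 0 = \frac{39}{4} + 0 = \frac{39}{4} \approx 9.75$)
$W{\left(Y \right)} = -3 + \frac{21}{Y} - \frac{Y}{23}$ ($W{\left(Y \right)} = -3 + \left(\frac{Y}{-23} + \frac{21}{Y}\right) = -3 + \left(Y \left(- \frac{1}{23}\right) + \frac{21}{Y}\right) = -3 - \left(- \frac{21}{Y} + \frac{Y}{23}\right) = -3 + \frac{21}{Y} - \frac{Y}{23}$)
$u W{\left(T{\left(I{\left(2,-1 \right)} \right)} \right)} = \frac{39 \left(-3 + \frac{21}{\sqrt{2} \sqrt{-1}} - \frac{\sqrt{2} \sqrt{-1}}{23}\right)}{4} = \frac{39 \left(-3 + \frac{21}{\sqrt{2} i} - \frac{\sqrt{2} i}{23}\right)}{4} = \frac{39 \left(-3 + \frac{21}{i \sqrt{2}} - \frac{i \sqrt{2}}{23}\right)}{4} = \frac{39 \left(-3 + 21 \left(- \frac{i \sqrt{2}}{2}\right) - \frac{i \sqrt{2}}{23}\right)}{4} = \frac{39 \left(-3 - \frac{21 i \sqrt{2}}{2} - \frac{i \sqrt{2}}{23}\right)}{4} = \frac{39 \left(-3 - \frac{485 i \sqrt{2}}{46}\right)}{4} = - \frac{117}{4} - \frac{18915 i \sqrt{2}}{184}$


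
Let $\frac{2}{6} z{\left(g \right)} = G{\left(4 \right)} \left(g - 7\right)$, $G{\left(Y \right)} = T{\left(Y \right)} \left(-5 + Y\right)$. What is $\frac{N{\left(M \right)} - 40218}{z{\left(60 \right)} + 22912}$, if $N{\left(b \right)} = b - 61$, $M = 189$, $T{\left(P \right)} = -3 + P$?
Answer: $- \frac{40090}{22753} \approx -1.762$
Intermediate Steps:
$N{\left(b \right)} = -61 + b$
$G{\left(Y \right)} = \left(-5 + Y\right) \left(-3 + Y\right)$ ($G{\left(Y \right)} = \left(-3 + Y\right) \left(-5 + Y\right) = \left(-5 + Y\right) \left(-3 + Y\right)$)
$z{\left(g \right)} = 21 - 3 g$ ($z{\left(g \right)} = 3 \left(-5 + 4\right) \left(-3 + 4\right) \left(g - 7\right) = 3 \left(-1\right) 1 \left(-7 + g\right) = 3 \left(- (-7 + g)\right) = 3 \left(7 - g\right) = 21 - 3 g$)
$\frac{N{\left(M \right)} - 40218}{z{\left(60 \right)} + 22912} = \frac{\left(-61 + 189\right) - 40218}{\left(21 - 180\right) + 22912} = \frac{128 - 40218}{\left(21 - 180\right) + 22912} = - \frac{40090}{-159 + 22912} = - \frac{40090}{22753}$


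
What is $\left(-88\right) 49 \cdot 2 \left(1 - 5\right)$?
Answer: $34496$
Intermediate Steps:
$\left(-88\right) 49 \cdot 2 \left(1 - 5\right) = - 4312 \cdot 2 \left(-4\right) = \left(-4312\right) \left(-8\right) = 34496$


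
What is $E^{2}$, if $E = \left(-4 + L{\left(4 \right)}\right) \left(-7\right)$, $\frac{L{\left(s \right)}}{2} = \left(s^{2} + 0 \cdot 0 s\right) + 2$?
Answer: $50176$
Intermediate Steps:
$L{\left(s \right)} = 4 + 2 s^{2}$ ($L{\left(s \right)} = 2 \left(\left(s^{2} + 0 \cdot 0 s\right) + 2\right) = 2 \left(\left(s^{2} + 0 s\right) + 2\right) = 2 \left(\left(s^{2} + 0\right) + 2\right) = 2 \left(s^{2} + 2\right) = 2 \left(2 + s^{2}\right) = 4 + 2 s^{2}$)
$E = -224$ ($E = \left(-4 + \left(4 + 2 \cdot 4^{2}\right)\right) \left(-7\right) = \left(-4 + \left(4 + 2 \cdot 16\right)\right) \left(-7\right) = \left(-4 + \left(4 + 32\right)\right) \left(-7\right) = \left(-4 + 36\right) \left(-7\right) = 32 \left(-7\right) = -224$)
$E^{2} = \left(-224\right)^{2} = 50176$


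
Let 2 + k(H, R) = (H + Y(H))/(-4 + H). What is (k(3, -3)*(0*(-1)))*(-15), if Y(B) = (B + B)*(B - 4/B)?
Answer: 0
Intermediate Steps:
Y(B) = 2*B*(B - 4/B) (Y(B) = (2*B)*(B - 4/B) = 2*B*(B - 4/B))
k(H, R) = -2 + (-8 + H + 2*H**2)/(-4 + H) (k(H, R) = -2 + (H + (-8 + 2*H**2))/(-4 + H) = -2 + (-8 + H + 2*H**2)/(-4 + H))
(k(3, -3)*(0*(-1)))*(-15) = ((3*(-1 + 2*3)/(-4 + 3))*(0*(-1)))*(-15) = ((3*(-1 + 6)/(-1))*0)*(-15) = ((3*(-1)*5)*0)*(-15) = -15*0*(-15) = 0*(-15) = 0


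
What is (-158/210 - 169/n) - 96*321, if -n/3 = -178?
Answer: -191990339/6230 ≈ -30817.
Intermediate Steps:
n = 534 (n = -3*(-178) = 534)
(-158/210 - 169/n) - 96*321 = (-158/210 - 169/534) - 96*321 = (-158*1/210 - 169*1/534) - 30816 = (-79/105 - 169/534) - 30816 = -6659/6230 - 30816 = -191990339/6230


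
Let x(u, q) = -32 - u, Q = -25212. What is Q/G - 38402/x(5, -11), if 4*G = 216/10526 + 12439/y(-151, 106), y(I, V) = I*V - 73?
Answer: 45458641015286/336858175 ≈ 1.3495e+5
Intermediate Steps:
y(I, V) = -73 + I*V
G = -9104275/48356444 (G = (216/10526 + 12439/(-73 - 151*106))/4 = (216*(1/10526) + 12439/(-73 - 16006))/4 = (108/5263 + 12439/(-16079))/4 = (108/5263 + 12439*(-1/16079))/4 = (108/5263 - 1777/2297)/4 = (1/4)*(-9104275/12089111) = -9104275/48356444 ≈ -0.18827)
Q/G - 38402/x(5, -11) = -25212/(-9104275/48356444) - 38402/(-32 - 1*5) = -25212*(-48356444/9104275) - 38402/(-32 - 5) = 1219162666128/9104275 - 38402/(-37) = 1219162666128/9104275 - 38402*(-1/37) = 1219162666128/9104275 + 38402/37 = 45458641015286/336858175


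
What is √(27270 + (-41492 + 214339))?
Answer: √200117 ≈ 447.34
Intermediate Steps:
√(27270 + (-41492 + 214339)) = √(27270 + 172847) = √200117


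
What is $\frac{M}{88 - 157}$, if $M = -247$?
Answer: $\frac{247}{69} \approx 3.5797$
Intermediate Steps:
$\frac{M}{88 - 157} = \frac{1}{88 - 157} \left(-247\right) = \frac{1}{-69} \left(-247\right) = \left(- \frac{1}{69}\right) \left(-247\right) = \frac{247}{69}$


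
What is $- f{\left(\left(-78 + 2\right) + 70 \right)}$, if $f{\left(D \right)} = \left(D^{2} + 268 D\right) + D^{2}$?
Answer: $1536$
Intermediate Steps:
$f{\left(D \right)} = 2 D^{2} + 268 D$
$- f{\left(\left(-78 + 2\right) + 70 \right)} = - 2 \left(\left(-78 + 2\right) + 70\right) \left(134 + \left(\left(-78 + 2\right) + 70\right)\right) = - 2 \left(-76 + 70\right) \left(134 + \left(-76 + 70\right)\right) = - 2 \left(-6\right) \left(134 - 6\right) = - 2 \left(-6\right) 128 = \left(-1\right) \left(-1536\right) = 1536$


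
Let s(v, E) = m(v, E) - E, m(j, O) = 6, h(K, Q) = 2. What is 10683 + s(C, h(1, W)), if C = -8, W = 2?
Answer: 10687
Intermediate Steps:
s(v, E) = 6 - E
10683 + s(C, h(1, W)) = 10683 + (6 - 1*2) = 10683 + (6 - 2) = 10683 + 4 = 10687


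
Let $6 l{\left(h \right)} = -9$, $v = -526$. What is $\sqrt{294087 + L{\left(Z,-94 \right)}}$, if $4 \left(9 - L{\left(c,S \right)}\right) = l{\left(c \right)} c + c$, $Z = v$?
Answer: $\frac{\sqrt{1176121}}{2} \approx 542.25$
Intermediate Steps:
$l{\left(h \right)} = - \frac{3}{2}$ ($l{\left(h \right)} = \frac{1}{6} \left(-9\right) = - \frac{3}{2}$)
$Z = -526$
$L{\left(c,S \right)} = 9 + \frac{c}{8}$ ($L{\left(c,S \right)} = 9 - \frac{- \frac{3 c}{2} + c}{4} = 9 - \frac{\left(- \frac{1}{2}\right) c}{4} = 9 + \frac{c}{8}$)
$\sqrt{294087 + L{\left(Z,-94 \right)}} = \sqrt{294087 + \left(9 + \frac{1}{8} \left(-526\right)\right)} = \sqrt{294087 + \left(9 - \frac{263}{4}\right)} = \sqrt{294087 - \frac{227}{4}} = \sqrt{\frac{1176121}{4}} = \frac{\sqrt{1176121}}{2}$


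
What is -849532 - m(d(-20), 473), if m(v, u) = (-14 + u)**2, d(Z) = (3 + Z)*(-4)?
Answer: -1060213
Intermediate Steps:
d(Z) = -12 - 4*Z
-849532 - m(d(-20), 473) = -849532 - (-14 + 473)**2 = -849532 - 1*459**2 = -849532 - 1*210681 = -849532 - 210681 = -1060213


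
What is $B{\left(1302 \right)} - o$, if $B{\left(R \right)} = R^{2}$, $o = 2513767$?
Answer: $-818563$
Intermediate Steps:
$B{\left(1302 \right)} - o = 1302^{2} - 2513767 = 1695204 - 2513767 = -818563$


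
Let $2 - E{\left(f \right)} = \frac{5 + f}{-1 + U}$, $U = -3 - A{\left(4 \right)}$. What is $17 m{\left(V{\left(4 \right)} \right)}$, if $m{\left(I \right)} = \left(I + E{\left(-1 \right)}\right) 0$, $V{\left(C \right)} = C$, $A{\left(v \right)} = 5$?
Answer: $0$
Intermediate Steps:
$U = -8$ ($U = -3 - 5 = -8$)
$E{\left(f \right)} = \frac{23}{9} + \frac{f}{9}$ ($E{\left(f \right)} = 2 - \frac{5 + f}{-1 - 8} = 2 - \frac{5 + f}{-9} = 2 - \left(5 + f\right) \left(- \frac{1}{9}\right) = 2 - \left(- \frac{5}{9} - \frac{f}{9}\right) = 2 + \left(\frac{5}{9} + \frac{f}{9}\right) = \frac{23}{9} + \frac{f}{9}$)
$m{\left(I \right)} = 0$ ($m{\left(I \right)} = \left(I + \left(\frac{23}{9} + \frac{1}{9} \left(-1\right)\right)\right) 0 = \left(I + \left(\frac{23}{9} - \frac{1}{9}\right)\right) 0 = \left(I + \frac{22}{9}\right) 0 = \left(\frac{22}{9} + I\right) 0 = 0$)
$17 m{\left(V{\left(4 \right)} \right)} = 17 \cdot 0 = 0$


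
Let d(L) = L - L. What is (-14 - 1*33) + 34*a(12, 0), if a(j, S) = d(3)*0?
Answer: -47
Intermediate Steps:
d(L) = 0
a(j, S) = 0 (a(j, S) = 0*0 = 0)
(-14 - 1*33) + 34*a(12, 0) = (-14 - 1*33) + 34*0 = (-14 - 33) + 0 = -47 + 0 = -47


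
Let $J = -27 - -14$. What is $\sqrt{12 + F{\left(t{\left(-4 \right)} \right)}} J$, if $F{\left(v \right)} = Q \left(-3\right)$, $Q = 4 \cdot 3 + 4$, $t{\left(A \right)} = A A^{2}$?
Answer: $- 78 i \approx - 78.0 i$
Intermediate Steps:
$t{\left(A \right)} = A^{3}$
$Q = 16$ ($Q = 12 + 4 = 16$)
$J = -13$ ($J = -27 + 14 = -13$)
$F{\left(v \right)} = -48$ ($F{\left(v \right)} = 16 \left(-3\right) = -48$)
$\sqrt{12 + F{\left(t{\left(-4 \right)} \right)}} J = \sqrt{12 - 48} \left(-13\right) = \sqrt{-36} \left(-13\right) = 6 i \left(-13\right) = - 78 i$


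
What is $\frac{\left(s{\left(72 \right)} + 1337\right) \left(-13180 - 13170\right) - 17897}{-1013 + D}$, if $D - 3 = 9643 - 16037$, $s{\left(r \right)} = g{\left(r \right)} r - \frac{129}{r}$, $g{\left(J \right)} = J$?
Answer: $\frac{2061588439}{88848} \approx 23204.0$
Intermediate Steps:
$s{\left(r \right)} = r^{2} - \frac{129}{r}$ ($s{\left(r \right)} = r r - \frac{129}{r} = r^{2} - \frac{129}{r}$)
$D = -6391$ ($D = 3 + \left(9643 - 16037\right) = 3 - 6394 = -6391$)
$\frac{\left(s{\left(72 \right)} + 1337\right) \left(-13180 - 13170\right) - 17897}{-1013 + D} = \frac{\left(\frac{-129 + 72^{3}}{72} + 1337\right) \left(-13180 - 13170\right) - 17897}{-1013 - 6391} = \frac{\left(\frac{-129 + 373248}{72} + 1337\right) \left(-26350\right) - 17897}{-7404} = \left(\left(\frac{1}{72} \cdot 373119 + 1337\right) \left(-26350\right) - 17897\right) \left(- \frac{1}{7404}\right) = \left(\left(\frac{124373}{24} + 1337\right) \left(-26350\right) - 17897\right) \left(- \frac{1}{7404}\right) = \left(\frac{156461}{24} \left(-26350\right) - 17897\right) \left(- \frac{1}{7404}\right) = \left(- \frac{2061373675}{12} - 17897\right) \left(- \frac{1}{7404}\right) = \left(- \frac{2061588439}{12}\right) \left(- \frac{1}{7404}\right) = \frac{2061588439}{88848}$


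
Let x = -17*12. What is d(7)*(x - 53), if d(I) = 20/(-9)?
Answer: 5140/9 ≈ 571.11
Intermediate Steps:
x = -204
d(I) = -20/9 (d(I) = 20*(-⅑) = -20/9)
d(7)*(x - 53) = -20*(-204 - 53)/9 = -20/9*(-257) = 5140/9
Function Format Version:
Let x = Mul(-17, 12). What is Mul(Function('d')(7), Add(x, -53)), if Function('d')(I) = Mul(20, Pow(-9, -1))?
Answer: Rational(5140, 9) ≈ 571.11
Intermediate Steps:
x = -204
Function('d')(I) = Rational(-20, 9) (Function('d')(I) = Mul(20, Rational(-1, 9)) = Rational(-20, 9))
Mul(Function('d')(7), Add(x, -53)) = Mul(Rational(-20, 9), Add(-204, -53)) = Mul(Rational(-20, 9), -257) = Rational(5140, 9)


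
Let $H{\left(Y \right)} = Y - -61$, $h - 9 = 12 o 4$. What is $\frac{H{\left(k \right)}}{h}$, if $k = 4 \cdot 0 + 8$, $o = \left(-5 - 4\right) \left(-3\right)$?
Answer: $\frac{23}{435} \approx 0.052874$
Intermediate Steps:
$o = 27$ ($o = \left(-9\right) \left(-3\right) = 27$)
$k = 8$ ($k = 0 + 8 = 8$)
$h = 1305$ ($h = 9 + 12 \cdot 27 \cdot 4 = 9 + 324 \cdot 4 = 9 + 1296 = 1305$)
$H{\left(Y \right)} = 61 + Y$ ($H{\left(Y \right)} = Y + 61 = 61 + Y$)
$\frac{H{\left(k \right)}}{h} = \frac{61 + 8}{1305} = 69 \cdot \frac{1}{1305} = \frac{23}{435}$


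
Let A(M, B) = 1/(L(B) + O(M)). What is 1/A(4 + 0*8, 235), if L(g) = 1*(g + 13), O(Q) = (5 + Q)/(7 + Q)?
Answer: 2737/11 ≈ 248.82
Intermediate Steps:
O(Q) = (5 + Q)/(7 + Q)
L(g) = 13 + g (L(g) = 1*(13 + g) = 13 + g)
A(M, B) = 1/(13 + B + (5 + M)/(7 + M)) (A(M, B) = 1/((13 + B) + (5 + M)/(7 + M)) = 1/(13 + B + (5 + M)/(7 + M)))
1/A(4 + 0*8, 235) = 1/((7 + (4 + 0*8))/(5 + (4 + 0*8) + (7 + (4 + 0*8))*(13 + 235))) = 1/((7 + (4 + 0))/(5 + (4 + 0) + (7 + (4 + 0))*248)) = 1/((7 + 4)/(5 + 4 + (7 + 4)*248)) = 1/(11/(5 + 4 + 11*248)) = 1/(11/(5 + 4 + 2728)) = 1/(11/2737) = 2737/11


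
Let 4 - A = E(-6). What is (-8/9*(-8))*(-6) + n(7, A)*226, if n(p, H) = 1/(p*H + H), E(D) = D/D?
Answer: -133/4 ≈ -33.250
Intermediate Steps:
E(D) = 1
A = 3 (A = 4 - 1*1 = 4 - 1 = 3)
n(p, H) = 1/(H + H*p) (n(p, H) = 1/(H*p + H) = 1/(H + H*p))
(-8/9*(-8))*(-6) + n(7, A)*226 = (-8/9*(-8))*(-6) + (1/(3*(1 + 7)))*226 = (-8*⅑*(-8))*(-6) + ((⅓)/8)*226 = -8/9*(-8)*(-6) + ((⅓)*(⅛))*226 = (64/9)*(-6) + (1/24)*226 = -128/3 + 113/12 = -133/4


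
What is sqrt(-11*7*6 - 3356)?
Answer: I*sqrt(3818) ≈ 61.79*I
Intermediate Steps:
sqrt(-11*7*6 - 3356) = sqrt(-77*6 - 3356) = sqrt(-462 - 3356) = sqrt(-3818) = I*sqrt(3818)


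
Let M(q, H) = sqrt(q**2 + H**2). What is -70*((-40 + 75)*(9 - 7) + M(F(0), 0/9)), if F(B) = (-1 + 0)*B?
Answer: -4900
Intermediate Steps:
F(B) = -B
M(q, H) = sqrt(H**2 + q**2)
-70*((-40 + 75)*(9 - 7) + M(F(0), 0/9)) = -70*((-40 + 75)*(9 - 7) + sqrt((0/9)**2 + (-1*0)**2)) = -70*(35*2 + sqrt((0*(1/9))**2 + 0**2)) = -70*(70 + sqrt(0**2 + 0)) = -70*(70 + sqrt(0 + 0)) = -70*(70 + sqrt(0)) = -70*(70 + 0) = -70*70 = -4900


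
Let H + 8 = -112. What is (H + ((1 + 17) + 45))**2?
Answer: 3249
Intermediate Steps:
H = -120 (H = -8 - 112 = -120)
(H + ((1 + 17) + 45))**2 = (-120 + ((1 + 17) + 45))**2 = (-120 + (18 + 45))**2 = (-120 + 63)**2 = (-57)**2 = 3249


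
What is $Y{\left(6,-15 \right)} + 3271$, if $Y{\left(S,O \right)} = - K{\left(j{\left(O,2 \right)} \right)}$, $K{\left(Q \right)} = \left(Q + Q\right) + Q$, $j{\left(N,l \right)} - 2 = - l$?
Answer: $3271$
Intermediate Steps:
$j{\left(N,l \right)} = 2 - l$
$K{\left(Q \right)} = 3 Q$ ($K{\left(Q \right)} = 2 Q + Q = 3 Q$)
$Y{\left(S,O \right)} = 0$ ($Y{\left(S,O \right)} = - 3 \left(2 - 2\right) = - 3 \cdot 0 = \left(-1\right) 0 = 0$)
$Y{\left(6,-15 \right)} + 3271 = 0 + 3271 = 3271$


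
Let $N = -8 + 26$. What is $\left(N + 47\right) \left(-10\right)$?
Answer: $-650$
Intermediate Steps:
$N = 18$
$\left(N + 47\right) \left(-10\right) = \left(18 + 47\right) \left(-10\right) = 65 \left(-10\right) = -650$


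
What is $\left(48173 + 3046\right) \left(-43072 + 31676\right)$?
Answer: $-583691724$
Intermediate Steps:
$\left(48173 + 3046\right) \left(-43072 + 31676\right) = 51219 \left(-11396\right) = -583691724$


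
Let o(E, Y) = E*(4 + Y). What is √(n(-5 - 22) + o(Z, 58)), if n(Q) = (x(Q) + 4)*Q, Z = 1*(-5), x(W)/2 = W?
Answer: 4*√65 ≈ 32.249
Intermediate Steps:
x(W) = 2*W
Z = -5
n(Q) = Q*(4 + 2*Q) (n(Q) = (2*Q + 4)*Q = (4 + 2*Q)*Q = Q*(4 + 2*Q))
√(n(-5 - 22) + o(Z, 58)) = √(2*(-5 - 22)*(2 + (-5 - 22)) - 5*(4 + 58)) = √(2*(-27)*(2 - 27) - 5*62) = √(2*(-27)*(-25) - 310) = √(1350 - 310) = √1040 = 4*√65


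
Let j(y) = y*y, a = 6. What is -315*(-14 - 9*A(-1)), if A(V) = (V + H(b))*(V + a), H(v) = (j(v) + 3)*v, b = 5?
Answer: 1974735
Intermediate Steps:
j(y) = y²
H(v) = v*(3 + v²) (H(v) = (v² + 3)*v = (3 + v²)*v = v*(3 + v²))
A(V) = (6 + V)*(140 + V) (A(V) = (V + 5*(3 + 5²))*(V + 6) = (V + 5*(3 + 25))*(6 + V) = (V + 5*28)*(6 + V) = (V + 140)*(6 + V) = (140 + V)*(6 + V) = (6 + V)*(140 + V))
-315*(-14 - 9*A(-1)) = -315*(-14 - 9*(840 + (-1)² + 146*(-1))) = -315*(-14 - 9*(840 + 1 - 146)) = -315*(-14 - 9*695) = -315*(-14 - 6255) = -315*(-6269) = 1974735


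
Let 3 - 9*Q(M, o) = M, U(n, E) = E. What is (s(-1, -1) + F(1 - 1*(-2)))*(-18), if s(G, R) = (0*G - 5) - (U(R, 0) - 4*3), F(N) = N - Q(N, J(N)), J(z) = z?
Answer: -180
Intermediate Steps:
Q(M, o) = ⅓ - M/9
F(N) = -⅓ + 10*N/9 (F(N) = N - (⅓ - N/9) = N + (-⅓ + N/9) = -⅓ + 10*N/9)
s(G, R) = 7 (s(G, R) = (0*G - 5) - (0 - 4*3) = (0 - 5) - (0 - 12) = -5 - 1*(-12) = -5 + 12 = 7)
(s(-1, -1) + F(1 - 1*(-2)))*(-18) = (7 + (-⅓ + 10*(1 - 1*(-2))/9))*(-18) = (7 + (-⅓ + 10*(1 + 2)/9))*(-18) = (7 + (-⅓ + (10/9)*3))*(-18) = (7 + (-⅓ + 10/3))*(-18) = (7 + 3)*(-18) = 10*(-18) = -180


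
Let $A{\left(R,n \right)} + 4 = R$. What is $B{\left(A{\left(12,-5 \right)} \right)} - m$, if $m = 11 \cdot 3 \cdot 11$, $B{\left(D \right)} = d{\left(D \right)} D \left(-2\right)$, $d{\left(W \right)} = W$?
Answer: $-491$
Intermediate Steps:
$A{\left(R,n \right)} = -4 + R$
$B{\left(D \right)} = - 2 D^{2}$ ($B{\left(D \right)} = D D \left(-2\right) = D^{2} \left(-2\right) = - 2 D^{2}$)
$m = 363$ ($m = 33 \cdot 11 = 363$)
$B{\left(A{\left(12,-5 \right)} \right)} - m = - 2 \left(-4 + 12\right)^{2} - 363 = - 2 \cdot 8^{2} - 363 = \left(-2\right) 64 - 363 = -128 - 363 = -491$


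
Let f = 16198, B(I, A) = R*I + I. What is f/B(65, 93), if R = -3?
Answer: -623/5 ≈ -124.60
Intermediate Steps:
B(I, A) = -2*I (B(I, A) = -3*I + I = -2*I)
f/B(65, 93) = 16198/((-2*65)) = 16198/(-130) = 16198*(-1/130) = -623/5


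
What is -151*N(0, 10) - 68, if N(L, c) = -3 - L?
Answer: 385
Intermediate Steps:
-151*N(0, 10) - 68 = -151*(-3 - 1*0) - 68 = -151*(-3 + 0) - 68 = -151*(-3) - 68 = 453 - 68 = 385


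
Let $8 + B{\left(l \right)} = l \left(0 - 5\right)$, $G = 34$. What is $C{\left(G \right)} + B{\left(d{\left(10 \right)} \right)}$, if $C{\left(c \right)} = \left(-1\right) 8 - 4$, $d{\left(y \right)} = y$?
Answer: $-70$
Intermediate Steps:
$B{\left(l \right)} = -8 - 5 l$ ($B{\left(l \right)} = -8 + l \left(0 - 5\right) = -8 + l \left(-5\right) = -8 - 5 l$)
$C{\left(c \right)} = -12$ ($C{\left(c \right)} = -8 - 4 = -12$)
$C{\left(G \right)} + B{\left(d{\left(10 \right)} \right)} = -12 - 58 = -70$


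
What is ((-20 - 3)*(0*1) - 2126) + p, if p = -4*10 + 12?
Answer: -2154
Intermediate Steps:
p = -28 (p = -40 + 12 = -28)
((-20 - 3)*(0*1) - 2126) + p = ((-20 - 3)*(0*1) - 2126) - 28 = (-23*0 - 2126) - 28 = (0 - 2126) - 28 = -2126 - 28 = -2154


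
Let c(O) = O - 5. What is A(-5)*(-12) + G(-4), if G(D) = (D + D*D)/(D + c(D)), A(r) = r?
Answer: 768/13 ≈ 59.077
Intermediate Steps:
c(O) = -5 + O
G(D) = (D + D²)/(-5 + 2*D) (G(D) = (D + D*D)/(D + (-5 + D)) = (D + D²)/(-5 + 2*D))
A(-5)*(-12) + G(-4) = -5*(-12) - 4*(1 - 4)/(-5 + 2*(-4)) = 60 - 4*(-3)/(-5 - 8) = 60 - 4*(-3)/(-13) = 60 - 4*(-1/13)*(-3) = 60 - 12/13 = 768/13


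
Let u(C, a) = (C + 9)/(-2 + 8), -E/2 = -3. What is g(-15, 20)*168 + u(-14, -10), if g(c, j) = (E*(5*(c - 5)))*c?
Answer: 9071995/6 ≈ 1.5120e+6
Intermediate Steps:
E = 6 (E = -2*(-3) = 6)
u(C, a) = 3/2 + C/6 (u(C, a) = (9 + C)/6 = (9 + C)*(1/6) = 3/2 + C/6)
g(c, j) = c*(-150 + 30*c) (g(c, j) = (6*(5*(c - 5)))*c = (6*(5*(-5 + c)))*c = (6*(-25 + 5*c))*c = (-150 + 30*c)*c = c*(-150 + 30*c))
g(-15, 20)*168 + u(-14, -10) = (30*(-15)*(-5 - 15))*168 + (3/2 + (1/6)*(-14)) = (30*(-15)*(-20))*168 + (3/2 - 7/3) = 9000*168 - 5/6 = 1512000 - 5/6 = 9071995/6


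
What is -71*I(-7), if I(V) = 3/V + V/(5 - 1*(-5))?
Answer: 5609/70 ≈ 80.129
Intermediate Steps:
I(V) = 3/V + V/10 (I(V) = 3/V + V/(5 + 5) = 3/V + V/10)
-71*I(-7) = -71*(3/(-7) + (1/10)*(-7)) = -71*(3*(-1/7) - 7/10) = -71*(-3/7 - 7/10) = -71*(-79/70) = 5609/70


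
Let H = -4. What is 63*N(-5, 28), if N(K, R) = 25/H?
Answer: -1575/4 ≈ -393.75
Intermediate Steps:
N(K, R) = -25/4 (N(K, R) = 25/(-4) = 25*(-¼) = -25/4)
63*N(-5, 28) = 63*(-25/4) = -1575/4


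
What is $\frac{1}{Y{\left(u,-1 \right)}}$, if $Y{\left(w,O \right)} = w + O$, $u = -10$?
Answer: $- \frac{1}{11} \approx -0.090909$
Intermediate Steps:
$Y{\left(w,O \right)} = O + w$
$\frac{1}{Y{\left(u,-1 \right)}} = \frac{1}{-1 - 10} = \frac{1}{-11} = - \frac{1}{11}$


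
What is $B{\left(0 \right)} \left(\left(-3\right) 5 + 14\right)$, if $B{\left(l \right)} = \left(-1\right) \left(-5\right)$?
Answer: $-5$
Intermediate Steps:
$B{\left(l \right)} = 5$
$B{\left(0 \right)} \left(\left(-3\right) 5 + 14\right) = 5 \left(\left(-3\right) 5 + 14\right) = 5 \left(-15 + 14\right) = 5 \left(-1\right) = -5$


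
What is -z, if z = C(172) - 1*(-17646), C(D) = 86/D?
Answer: -35293/2 ≈ -17647.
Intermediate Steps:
z = 35293/2 (z = 86/172 - 1*(-17646) = 86*(1/172) + 17646 = ½ + 17646 = 35293/2 ≈ 17647.)
-z = -1*35293/2 = -35293/2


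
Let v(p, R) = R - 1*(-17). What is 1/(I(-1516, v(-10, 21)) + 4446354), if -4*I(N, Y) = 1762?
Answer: 2/8891827 ≈ 2.2493e-7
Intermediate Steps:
v(p, R) = 17 + R (v(p, R) = R + 17 = 17 + R)
I(N, Y) = -881/2 (I(N, Y) = -¼*1762 = -881/2)
1/(I(-1516, v(-10, 21)) + 4446354) = 1/(-881/2 + 4446354) = 1/(8891827/2) = 2/8891827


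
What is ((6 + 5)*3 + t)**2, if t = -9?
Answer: 576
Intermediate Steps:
((6 + 5)*3 + t)**2 = ((6 + 5)*3 - 9)**2 = (11*3 - 9)**2 = (33 - 9)**2 = 24**2 = 576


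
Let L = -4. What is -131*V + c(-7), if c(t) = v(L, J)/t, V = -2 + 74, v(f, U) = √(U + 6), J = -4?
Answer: -9432 - √2/7 ≈ -9432.2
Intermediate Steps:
v(f, U) = √(6 + U)
V = 72
c(t) = √2/t (c(t) = √(6 - 4)/t = √2/t)
-131*V + c(-7) = -131*72 + √2/(-7) = -9432 + √2*(-⅐) = -9432 - √2/7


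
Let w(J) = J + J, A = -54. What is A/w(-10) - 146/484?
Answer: 1451/605 ≈ 2.3983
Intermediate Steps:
w(J) = 2*J
A/w(-10) - 146/484 = -54/(2*(-10)) - 146/484 = -54/(-20) - 146*1/484 = -54*(-1/20) - 73/242 = 27/10 - 73/242 = 1451/605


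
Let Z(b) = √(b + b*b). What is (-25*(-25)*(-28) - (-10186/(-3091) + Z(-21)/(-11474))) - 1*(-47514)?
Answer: 8433008/281 + √105/5737 ≈ 30011.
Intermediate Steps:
Z(b) = √(b + b²)
(-25*(-25)*(-28) - (-10186/(-3091) + Z(-21)/(-11474))) - 1*(-47514) = (-25*(-25)*(-28) - (-10186/(-3091) + √(-21*(1 - 21))/(-11474))) - 1*(-47514) = (625*(-28) - (-10186*(-1/3091) + √(-21*(-20))*(-1/11474))) + 47514 = (-17500 - (926/281 + √420*(-1/11474))) + 47514 = (-17500 - (926/281 + (2*√105)*(-1/11474))) + 47514 = (-17500 - (926/281 - √105/5737)) + 47514 = (-17500 + (-926/281 + √105/5737)) + 47514 = (-4918426/281 + √105/5737) + 47514 = 8433008/281 + √105/5737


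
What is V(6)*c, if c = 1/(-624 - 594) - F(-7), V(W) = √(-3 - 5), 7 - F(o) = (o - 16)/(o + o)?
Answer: -6526*I*√2/609 ≈ -15.155*I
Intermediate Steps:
F(o) = 7 - (-16 + o)/(2*o) (F(o) = 7 - (o - 16)/(o + o) = 7 - (-16 + o)/(2*o))
V(W) = 2*I*√2 (V(W) = √(-8) = 2*I*√2)
c = -3263/609 (c = 1/(-624 - 594) - (13/2 + 8/(-7)) = 1/(-1218) - (13/2 + 8*(-⅐)) = -1/1218 - (13/2 - 8/7) = -1/1218 - 1*75/14 = -1/1218 - 75/14 = -3263/609 ≈ -5.3580)
V(6)*c = (2*I*√2)*(-3263/609) = -6526*I*√2/609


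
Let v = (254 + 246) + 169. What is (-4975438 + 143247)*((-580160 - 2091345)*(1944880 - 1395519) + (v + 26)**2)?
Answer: 7091821002406438480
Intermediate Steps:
v = 669 (v = 500 + 169 = 669)
(-4975438 + 143247)*((-580160 - 2091345)*(1944880 - 1395519) + (v + 26)**2) = (-4975438 + 143247)*((-580160 - 2091345)*(1944880 - 1395519) + (669 + 26)**2) = -4832191*(-2671505*549361 + 695**2) = -4832191*(-1467620658305 + 483025) = -4832191*(-1467620175280) = 7091821002406438480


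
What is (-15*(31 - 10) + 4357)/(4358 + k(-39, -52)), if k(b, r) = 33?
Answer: 4042/4391 ≈ 0.92052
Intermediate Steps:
(-15*(31 - 10) + 4357)/(4358 + k(-39, -52)) = (-15*(31 - 10) + 4357)/(4358 + 33) = (-15*21 + 4357)/4391 = (-315 + 4357)*(1/4391) = 4042*(1/4391) = 4042/4391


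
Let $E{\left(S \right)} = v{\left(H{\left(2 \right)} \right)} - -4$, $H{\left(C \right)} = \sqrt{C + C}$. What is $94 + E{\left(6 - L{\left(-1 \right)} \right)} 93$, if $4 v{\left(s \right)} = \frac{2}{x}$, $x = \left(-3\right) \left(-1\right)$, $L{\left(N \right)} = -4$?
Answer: $\frac{963}{2} \approx 481.5$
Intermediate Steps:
$H{\left(C \right)} = \sqrt{2} \sqrt{C}$ ($H{\left(C \right)} = \sqrt{2 C} = \sqrt{2} \sqrt{C}$)
$x = 3$
$v{\left(s \right)} = \frac{1}{6}$ ($v{\left(s \right)} = \frac{2 \cdot \frac{1}{3}}{4} = \frac{1}{4} \cdot \frac{2}{3} = \frac{1}{6}$)
$E{\left(S \right)} = \frac{25}{6}$ ($E{\left(S \right)} = \frac{1}{6} - -4 = \frac{1}{6} + 4 = \frac{25}{6}$)
$94 + E{\left(6 - L{\left(-1 \right)} \right)} 93 = 94 + \frac{25}{6} \cdot 93 = 94 + \frac{775}{2} = \frac{963}{2}$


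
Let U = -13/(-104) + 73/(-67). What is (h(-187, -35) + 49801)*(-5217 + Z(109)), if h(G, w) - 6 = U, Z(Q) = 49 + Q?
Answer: -135055241065/536 ≈ -2.5197e+8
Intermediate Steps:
U = -517/536 (U = -13*(-1/104) + 73*(-1/67) = 1/8 - 73/67 = -517/536 ≈ -0.96455)
h(G, w) = 2699/536 (h(G, w) = 6 - 517/536 = 2699/536)
(h(-187, -35) + 49801)*(-5217 + Z(109)) = (2699/536 + 49801)*(-5217 + (49 + 109)) = 26696035*(-5217 + 158)/536 = (26696035/536)*(-5059) = -135055241065/536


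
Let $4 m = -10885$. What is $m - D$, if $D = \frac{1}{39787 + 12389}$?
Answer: $- \frac{141983941}{52176} \approx -2721.3$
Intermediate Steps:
$m = - \frac{10885}{4}$ ($m = \frac{1}{4} \left(-10885\right) = - \frac{10885}{4} \approx -2721.3$)
$D = \frac{1}{52176} \approx 1.9166 \cdot 10^{-5}$
$m - D = - \frac{10885}{4} - \frac{1}{52176} = - \frac{141983941}{52176}$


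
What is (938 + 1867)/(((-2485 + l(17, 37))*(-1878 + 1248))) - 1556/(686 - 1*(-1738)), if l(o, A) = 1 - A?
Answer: -1140966/1782347 ≈ -0.64015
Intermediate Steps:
(938 + 1867)/(((-2485 + l(17, 37))*(-1878 + 1248))) - 1556/(686 - 1*(-1738)) = (938 + 1867)/(((-2485 + (1 - 1*37))*(-1878 + 1248))) - 1556/(686 - 1*(-1738)) = 2805/(((-2485 + (1 - 37))*(-630))) - 1556/(686 + 1738) = 2805/(((-2485 - 36)*(-630))) - 1556/2424 = 2805/((-2521*(-630))) - 1556*1/2424 = 2805/1588230 - 389/606 = 2805*(1/1588230) - 389/606 = 187/105882 - 389/606 = -1140966/1782347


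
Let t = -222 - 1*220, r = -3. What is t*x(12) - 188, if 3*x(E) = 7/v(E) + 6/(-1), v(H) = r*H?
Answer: 39131/54 ≈ 724.65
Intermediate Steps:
t = -442 (t = -222 - 220 = -442)
v(H) = -3*H
x(E) = -2 - 7/(9*E) (x(E) = (7/((-3*E)) + 6/(-1))/3 = (7*(-1/(3*E)) + 6*(-1))/3 = (-7/(3*E) - 6)/3 = (-6 - 7/(3*E))/3 = -2 - 7/(9*E))
t*x(12) - 188 = -442*(-2 - 7/9/12) - 188 = -442*(-2 - 7/9*1/12) - 188 = -442*(-2 - 7/108) - 188 = -442*(-223/108) - 188 = 49283/54 - 188 = 39131/54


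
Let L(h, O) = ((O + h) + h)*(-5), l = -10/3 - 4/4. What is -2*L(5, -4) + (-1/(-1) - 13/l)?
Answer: 64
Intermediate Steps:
l = -13/3 (l = -10*⅓ - 4*¼ = -10/3 - 1 = -13/3 ≈ -4.3333)
L(h, O) = -10*h - 5*O (L(h, O) = (O + 2*h)*(-5) = -10*h - 5*O)
-2*L(5, -4) + (-1/(-1) - 13/l) = -2*(-10*5 - 5*(-4)) + (-1/(-1) - 13/(-13/3)) = -2*(-50 + 20) + (-1*(-1) - 13*(-3/13)) = -2*(-30) + (1 + 3) = 60 + 4 = 64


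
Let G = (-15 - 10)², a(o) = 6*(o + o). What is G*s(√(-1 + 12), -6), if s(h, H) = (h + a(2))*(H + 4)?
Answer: -30000 - 1250*√11 ≈ -34146.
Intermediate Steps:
a(o) = 12*o (a(o) = 6*(2*o) = 12*o)
s(h, H) = (4 + H)*(24 + h) (s(h, H) = (h + 12*2)*(H + 4) = (h + 24)*(4 + H) = (24 + h)*(4 + H) = (4 + H)*(24 + h))
G = 625 (G = (-25)² = 625)
G*s(√(-1 + 12), -6) = 625*(96 + 4*√(-1 + 12) + 24*(-6) - 6*√(-1 + 12)) = 625*(96 + 4*√11 - 144 - 6*√11) = 625*(-48 - 2*√11) = -30000 - 1250*√11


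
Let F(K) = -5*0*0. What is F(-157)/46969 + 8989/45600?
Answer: 8989/45600 ≈ 0.19713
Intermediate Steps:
F(K) = 0 (F(K) = 0*0 = 0)
F(-157)/46969 + 8989/45600 = 0/46969 + 8989/45600 = 0*(1/46969) + 8989*(1/45600) = 0 + 8989/45600 = 8989/45600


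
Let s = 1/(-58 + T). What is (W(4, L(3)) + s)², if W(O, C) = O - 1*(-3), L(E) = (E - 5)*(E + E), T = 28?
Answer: 43681/900 ≈ 48.534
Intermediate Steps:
L(E) = 2*E*(-5 + E) (L(E) = (-5 + E)*(2*E) = 2*E*(-5 + E))
W(O, C) = 3 + O (W(O, C) = O + 3 = 3 + O)
s = -1/30 (s = 1/(-58 + 28) = 1/(-30) = -1/30 ≈ -0.033333)
(W(4, L(3)) + s)² = ((3 + 4) - 1/30)² = (7 - 1/30)² = (209/30)² = 43681/900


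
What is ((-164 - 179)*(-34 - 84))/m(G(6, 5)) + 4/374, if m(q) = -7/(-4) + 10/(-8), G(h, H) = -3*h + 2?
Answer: 15137278/187 ≈ 80948.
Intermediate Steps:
G(h, H) = 2 - 3*h
m(q) = ½ (m(q) = -7*(-¼) + 10*(-⅛) = 7/4 - 5/4 = ½)
((-164 - 179)*(-34 - 84))/m(G(6, 5)) + 4/374 = ((-164 - 179)*(-34 - 84))/(½) + 4/374 = -343*(-118)*2 + 4*(1/374) = 40474*2 + 2/187 = 80948 + 2/187 = 15137278/187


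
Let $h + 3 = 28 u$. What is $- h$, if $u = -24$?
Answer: $675$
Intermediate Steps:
$h = -675$ ($h = -3 + 28 \left(-24\right) = -3 - 672 = -675$)
$- h = \left(-1\right) \left(-675\right) = 675$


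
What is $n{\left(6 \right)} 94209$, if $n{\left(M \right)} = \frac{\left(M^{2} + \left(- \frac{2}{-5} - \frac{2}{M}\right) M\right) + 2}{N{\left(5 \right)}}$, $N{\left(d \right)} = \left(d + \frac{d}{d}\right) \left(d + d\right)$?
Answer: $\frac{1507344}{25} \approx 60294.0$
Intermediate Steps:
$N{\left(d \right)} = 2 d \left(1 + d\right)$ ($N{\left(d \right)} = \left(d + 1\right) 2 d = \left(1 + d\right) 2 d = 2 d \left(1 + d\right)$)
$n{\left(M \right)} = \frac{1}{30} + \frac{M^{2}}{60} + \frac{M \left(\frac{2}{5} - \frac{2}{M}\right)}{60}$ ($n{\left(M \right)} = \frac{\left(M^{2} + \left(- \frac{2}{-5} - \frac{2}{M}\right) M\right) + 2}{2 \cdot 5 \left(1 + 5\right)} = \frac{\left(M^{2} + \left(\left(-2\right) \left(- \frac{1}{5}\right) - \frac{2}{M}\right) M\right) + 2}{2 \cdot 5 \cdot 6} = \frac{\left(M^{2} + \left(\frac{2}{5} - \frac{2}{M}\right) M\right) + 2}{60} = \left(\left(M^{2} + M \left(\frac{2}{5} - \frac{2}{M}\right)\right) + 2\right) \frac{1}{60} = \left(2 + M^{2} + M \left(\frac{2}{5} - \frac{2}{M}\right)\right) \frac{1}{60} = \frac{1}{30} + \frac{M^{2}}{60} + \frac{M \left(\frac{2}{5} - \frac{2}{M}\right)}{60}$)
$n{\left(6 \right)} 94209 = \frac{1}{300} \cdot 6 \left(2 + 5 \cdot 6\right) 94209 = \frac{1}{300} \cdot 6 \left(2 + 30\right) 94209 = \frac{1}{300} \cdot 6 \cdot 32 \cdot 94209 = \frac{16}{25} \cdot 94209 = \frac{1507344}{25}$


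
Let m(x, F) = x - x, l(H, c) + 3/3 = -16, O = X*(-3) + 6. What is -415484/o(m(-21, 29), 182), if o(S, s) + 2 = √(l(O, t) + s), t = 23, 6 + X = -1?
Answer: -830968/161 - 415484*√165/161 ≈ -38310.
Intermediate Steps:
X = -7 (X = -6 - 1 = -7)
O = 27 (O = -7*(-3) + 6 = 21 + 6 = 27)
l(H, c) = -17 (l(H, c) = -1 - 16 = -17)
m(x, F) = 0
o(S, s) = -2 + √(-17 + s)
-415484/o(m(-21, 29), 182) = -415484/(-2 + √(-17 + 182)) = -415484/(-2 + √165)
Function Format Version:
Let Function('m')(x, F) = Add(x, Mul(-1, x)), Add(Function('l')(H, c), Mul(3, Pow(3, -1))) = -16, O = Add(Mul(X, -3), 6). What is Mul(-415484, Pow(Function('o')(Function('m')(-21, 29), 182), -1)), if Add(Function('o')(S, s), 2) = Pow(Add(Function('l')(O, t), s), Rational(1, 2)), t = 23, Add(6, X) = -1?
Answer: Add(Rational(-830968, 161), Mul(Rational(-415484, 161), Pow(165, Rational(1, 2)))) ≈ -38310.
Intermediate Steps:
X = -7 (X = Add(-6, -1) = -7)
O = 27 (O = Add(Mul(-7, -3), 6) = Add(21, 6) = 27)
Function('l')(H, c) = -17 (Function('l')(H, c) = Add(-1, -16) = -17)
Function('m')(x, F) = 0
Function('o')(S, s) = Add(-2, Pow(Add(-17, s), Rational(1, 2)))
Mul(-415484, Pow(Function('o')(Function('m')(-21, 29), 182), -1)) = Mul(-415484, Pow(Add(-2, Pow(Add(-17, 182), Rational(1, 2))), -1)) = Mul(-415484, Pow(Add(-2, Pow(165, Rational(1, 2))), -1))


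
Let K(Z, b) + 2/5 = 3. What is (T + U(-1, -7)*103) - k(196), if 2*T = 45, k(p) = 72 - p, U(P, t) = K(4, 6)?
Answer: 4143/10 ≈ 414.30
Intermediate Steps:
K(Z, b) = 13/5 (K(Z, b) = -⅖ + 3 = 13/5)
U(P, t) = 13/5
T = 45/2 (T = (½)*45 = 45/2 ≈ 22.500)
(T + U(-1, -7)*103) - k(196) = (45/2 + (13/5)*103) - (72 - 1*196) = (45/2 + 1339/5) - (72 - 196) = 2903/10 - 1*(-124) = 2903/10 + 124 = 4143/10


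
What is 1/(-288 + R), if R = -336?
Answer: -1/624 ≈ -0.0016026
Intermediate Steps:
1/(-288 + R) = 1/(-288 - 336) = 1/(-624) = -1/624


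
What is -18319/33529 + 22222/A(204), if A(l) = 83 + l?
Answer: 18044485/234703 ≈ 76.882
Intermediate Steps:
-18319/33529 + 22222/A(204) = -18319/33529 + 22222/(83 + 204) = -18319*1/33529 + 22222/287 = -18319/33529 + 22222*(1/287) = -18319/33529 + 542/7 = 18044485/234703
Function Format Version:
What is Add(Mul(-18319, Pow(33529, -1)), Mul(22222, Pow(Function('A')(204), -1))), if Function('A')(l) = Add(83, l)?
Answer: Rational(18044485, 234703) ≈ 76.882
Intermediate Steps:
Add(Mul(-18319, Pow(33529, -1)), Mul(22222, Pow(Function('A')(204), -1))) = Add(Mul(-18319, Pow(33529, -1)), Mul(22222, Pow(Add(83, 204), -1))) = Add(Mul(-18319, Rational(1, 33529)), Mul(22222, Pow(287, -1))) = Add(Rational(-18319, 33529), Mul(22222, Rational(1, 287))) = Add(Rational(-18319, 33529), Rational(542, 7)) = Rational(18044485, 234703)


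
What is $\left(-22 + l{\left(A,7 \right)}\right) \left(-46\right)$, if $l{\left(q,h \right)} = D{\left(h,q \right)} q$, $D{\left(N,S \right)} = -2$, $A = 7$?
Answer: $1656$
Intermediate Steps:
$l{\left(q,h \right)} = - 2 q$
$\left(-22 + l{\left(A,7 \right)}\right) \left(-46\right) = \left(-22 - 14\right) \left(-46\right) = \left(-36\right) \left(-46\right) = 1656$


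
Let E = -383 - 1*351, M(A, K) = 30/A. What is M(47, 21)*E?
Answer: -22020/47 ≈ -468.51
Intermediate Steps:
E = -734 (E = -383 - 351 = -734)
M(47, 21)*E = (30/47)*(-734) = -22020/47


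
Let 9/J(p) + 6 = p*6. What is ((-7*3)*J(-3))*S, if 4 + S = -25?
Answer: -1827/8 ≈ -228.38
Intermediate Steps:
S = -29 (S = -4 - 25 = -29)
J(p) = 9/(-6 + 6*p) (J(p) = 9/(-6 + p*6) = 9/(-6 + 6*p))
((-7*3)*J(-3))*S = ((-7*3)*(3/(2*(-1 - 3))))*(-29) = -63/(2*(-4))*(-29) = -63*(-1)/(2*4)*(-29) = -21*(-3/8)*(-29) = (63/8)*(-29) = -1827/8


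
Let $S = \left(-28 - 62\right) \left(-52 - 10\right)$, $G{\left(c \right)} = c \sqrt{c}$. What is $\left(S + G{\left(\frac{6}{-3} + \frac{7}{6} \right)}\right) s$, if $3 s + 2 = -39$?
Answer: $-76260 + \frac{205 i \sqrt{30}}{108} \approx -76260.0 + 10.397 i$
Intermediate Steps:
$G{\left(c \right)} = c^{\frac{3}{2}}$
$s = - \frac{41}{3}$ ($s = - \frac{2}{3} + \frac{1}{3} \left(-39\right) = - \frac{2}{3} - 13 = - \frac{41}{3} \approx -13.667$)
$S = 5580$ ($S = \left(-90\right) \left(-62\right) = 5580$)
$\left(S + G{\left(\frac{6}{-3} + \frac{7}{6} \right)}\right) s = \left(5580 + \left(\frac{6}{-3} + \frac{7}{6}\right)^{\frac{3}{2}}\right) \left(- \frac{41}{3}\right) = \left(5580 + \left(6 \left(- \frac{1}{3}\right) + 7 \cdot \frac{1}{6}\right)^{\frac{3}{2}}\right) \left(- \frac{41}{3}\right) = \left(5580 + \left(-2 + \frac{7}{6}\right)^{\frac{3}{2}}\right) \left(- \frac{41}{3}\right) = \left(5580 + \left(- \frac{5}{6}\right)^{\frac{3}{2}}\right) \left(- \frac{41}{3}\right) = \left(5580 - \frac{5 i \sqrt{30}}{36}\right) \left(- \frac{41}{3}\right) = -76260 + \frac{205 i \sqrt{30}}{108}$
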